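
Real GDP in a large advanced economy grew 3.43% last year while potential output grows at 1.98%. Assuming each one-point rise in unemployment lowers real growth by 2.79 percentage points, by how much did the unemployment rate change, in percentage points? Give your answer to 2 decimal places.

Growth-rate Okun's law: g_Y = g_Y* - β × Δu, so Δu = (g_Y* - g_Y)/β.
Δu = (1.98 - 3.43)/2.79 = -1.45/2.79 = -0.52 percentage points.

-0.52 percentage points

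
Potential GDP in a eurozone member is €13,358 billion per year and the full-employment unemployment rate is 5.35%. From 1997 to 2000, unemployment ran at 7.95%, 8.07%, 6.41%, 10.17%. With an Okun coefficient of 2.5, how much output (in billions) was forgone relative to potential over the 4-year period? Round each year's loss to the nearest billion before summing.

Year 1997: gap = -2.5 × (7.95 - 5.35) = -6.5%, loss ≈ 13358 × 6.5/100 ≈ 868.
Year 1998: gap = -2.5 × (8.07 - 5.35) = -6.8%, loss ≈ 13358 × 6.8/100 ≈ 908.
Year 1999: gap = -2.5 × (6.41 - 5.35) = -2.65%, loss ≈ 13358 × 2.65/100 ≈ 354.
Year 2000: gap = -2.5 × (10.17 - 5.35) = -12.05%, loss ≈ 13358 × 12.05/100 ≈ 1610.
Total lost output = 868 + 908 + 354 + 1610 = 3740 billion.

€3,740 billion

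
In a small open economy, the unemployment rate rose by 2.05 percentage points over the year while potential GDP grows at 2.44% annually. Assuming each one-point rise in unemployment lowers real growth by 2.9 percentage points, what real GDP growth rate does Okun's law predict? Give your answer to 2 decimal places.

Growth-rate Okun's law: g_Y = g_Y* - β × Δu.
g_Y = 2.44 - 2.9 × (2.05) = 2.44 - 5.945 = -3.505%, i.e. -3.51% to 2 d.p.

-3.51%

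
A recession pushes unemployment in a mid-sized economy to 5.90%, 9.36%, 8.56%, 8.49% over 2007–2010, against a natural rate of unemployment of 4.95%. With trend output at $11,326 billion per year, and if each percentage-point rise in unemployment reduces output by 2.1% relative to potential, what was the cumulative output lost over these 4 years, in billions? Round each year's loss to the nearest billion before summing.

$2,976 billion

Year 2007: gap = -2.1 × (5.9 - 4.95) = -1.995%, loss ≈ 11326 × 1.995/100 ≈ 226.
Year 2008: gap = -2.1 × (9.36 - 4.95) = -9.261%, loss ≈ 11326 × 9.261/100 ≈ 1049.
Year 2009: gap = -2.1 × (8.56 - 4.95) = -7.581%, loss ≈ 11326 × 7.581/100 ≈ 859.
Year 2010: gap = -2.1 × (8.49 - 4.95) = -7.434%, loss ≈ 11326 × 7.434/100 ≈ 842.
Total lost output = 226 + 1049 + 859 + 842 = 2976 billion.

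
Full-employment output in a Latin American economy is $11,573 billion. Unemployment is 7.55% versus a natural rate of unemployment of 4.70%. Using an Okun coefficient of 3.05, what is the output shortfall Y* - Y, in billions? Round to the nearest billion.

Output gap = -3.05 × (7.55 - 4.7) = -3.05 × 2.85 = -8.6925%.
Actual GDP ≈ 11573 × 0.913075 ≈ 10567 billion, so the shortfall is 11573 - 10567 = 1006 billion.

$1,006 billion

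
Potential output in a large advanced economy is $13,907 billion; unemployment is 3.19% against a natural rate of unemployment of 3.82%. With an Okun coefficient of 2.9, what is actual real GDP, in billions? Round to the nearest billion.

$14,161 billion

Unemployment gap = 3.19 - 3.82 = -0.63 points, so the output gap is -2.9 × (-0.63) = 1.827%.
Actual GDP = 13907 × (1 + 1.827/100) = 13907 × 1.01827 ≈ 14161 billion.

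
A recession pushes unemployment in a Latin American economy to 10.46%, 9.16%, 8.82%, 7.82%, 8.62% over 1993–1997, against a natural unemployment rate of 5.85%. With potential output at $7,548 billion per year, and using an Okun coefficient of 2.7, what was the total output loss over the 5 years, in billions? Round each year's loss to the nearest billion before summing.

Year 1993: gap = -2.7 × (10.46 - 5.85) = -12.447%, loss ≈ 7548 × 12.447/100 ≈ 939.
Year 1994: gap = -2.7 × (9.16 - 5.85) = -8.937%, loss ≈ 7548 × 8.937/100 ≈ 675.
Year 1995: gap = -2.7 × (8.82 - 5.85) = -8.019%, loss ≈ 7548 × 8.019/100 ≈ 605.
Year 1996: gap = -2.7 × (7.82 - 5.85) = -5.319%, loss ≈ 7548 × 5.319/100 ≈ 401.
Year 1997: gap = -2.7 × (8.62 - 5.85) = -7.479%, loss ≈ 7548 × 7.479/100 ≈ 565.
Total lost output = 939 + 675 + 605 + 401 + 565 = 3185 billion.

$3,185 billion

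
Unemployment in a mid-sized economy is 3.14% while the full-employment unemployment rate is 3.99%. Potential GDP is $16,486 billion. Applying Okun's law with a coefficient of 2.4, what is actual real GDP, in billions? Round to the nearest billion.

Unemployment gap = 3.14 - 3.99 = -0.85 points, so the output gap is -2.4 × (-0.85) = 2.04%.
Actual GDP = 16486 × (1 + 2.04/100) = 16486 × 1.0204 ≈ 16822 billion.

$16,822 billion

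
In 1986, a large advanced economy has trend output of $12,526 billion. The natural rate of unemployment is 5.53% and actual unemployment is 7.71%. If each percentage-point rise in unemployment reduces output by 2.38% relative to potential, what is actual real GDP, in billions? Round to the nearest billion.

Unemployment gap = 7.71 - 5.53 = 2.18 points, so the output gap is -2.38 × 2.18 = -5.1884%.
Actual GDP = 12526 × (1 - 5.1884/100) = 12526 × 0.948116 ≈ 11876 billion.

$11,876 billion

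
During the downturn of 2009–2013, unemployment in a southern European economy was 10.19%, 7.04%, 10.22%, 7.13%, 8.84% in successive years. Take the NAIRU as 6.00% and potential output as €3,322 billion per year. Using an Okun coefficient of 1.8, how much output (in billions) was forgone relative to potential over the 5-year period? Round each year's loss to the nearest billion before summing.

€803 billion

Year 2009: gap = -1.8 × (10.19 - 6) = -7.542%, loss ≈ 3322 × 7.542/100 ≈ 251.
Year 2010: gap = -1.8 × (7.04 - 6) = -1.872%, loss ≈ 3322 × 1.872/100 ≈ 62.
Year 2011: gap = -1.8 × (10.22 - 6) = -7.596%, loss ≈ 3322 × 7.596/100 ≈ 252.
Year 2012: gap = -1.8 × (7.13 - 6) = -2.034%, loss ≈ 3322 × 2.034/100 ≈ 68.
Year 2013: gap = -1.8 × (8.84 - 6) = -5.112%, loss ≈ 3322 × 5.112/100 ≈ 170.
Total lost output = 251 + 62 + 252 + 68 + 170 = 803 billion.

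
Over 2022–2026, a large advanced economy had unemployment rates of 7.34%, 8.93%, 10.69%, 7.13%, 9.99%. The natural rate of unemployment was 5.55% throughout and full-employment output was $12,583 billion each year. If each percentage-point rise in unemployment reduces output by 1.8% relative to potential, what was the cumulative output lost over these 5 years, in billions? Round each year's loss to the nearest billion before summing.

Year 2022: gap = -1.8 × (7.34 - 5.55) = -3.222%, loss ≈ 12583 × 3.222/100 ≈ 405.
Year 2023: gap = -1.8 × (8.93 - 5.55) = -6.084%, loss ≈ 12583 × 6.084/100 ≈ 766.
Year 2024: gap = -1.8 × (10.69 - 5.55) = -9.252%, loss ≈ 12583 × 9.252/100 ≈ 1164.
Year 2025: gap = -1.8 × (7.13 - 5.55) = -2.844%, loss ≈ 12583 × 2.844/100 ≈ 358.
Year 2026: gap = -1.8 × (9.99 - 5.55) = -7.992%, loss ≈ 12583 × 7.992/100 ≈ 1006.
Total lost output = 405 + 766 + 1164 + 358 + 1006 = 3699 billion.

$3,699 billion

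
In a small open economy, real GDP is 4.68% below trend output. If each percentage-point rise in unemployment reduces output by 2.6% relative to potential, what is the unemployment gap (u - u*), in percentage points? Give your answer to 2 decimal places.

1.80 percentage points

Okun's law: output gap = -β × (u - u*), so u - u* = -(output gap)/β.
u - u* = -(-4.68)/2.6 = 1.8 percentage points.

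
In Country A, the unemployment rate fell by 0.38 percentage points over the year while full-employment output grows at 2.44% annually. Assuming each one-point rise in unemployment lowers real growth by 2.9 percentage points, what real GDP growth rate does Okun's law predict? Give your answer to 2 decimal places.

3.54%

Growth-rate Okun's law: g_Y = g_Y* - β × Δu.
g_Y = 2.44 - 2.9 × (-0.38) = 2.44 + 1.102 = 3.542%, i.e. 3.54% to 2 d.p.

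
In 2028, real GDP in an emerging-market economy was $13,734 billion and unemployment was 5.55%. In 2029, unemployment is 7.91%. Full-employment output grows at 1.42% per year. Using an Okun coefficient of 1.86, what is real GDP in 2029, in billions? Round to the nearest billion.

Δu = 7.91 - 5.55 = 2.36 points.
Okun's law (growth form): g_Y = g_Y* - β × Δu = 1.42 - 1.86 × (2.36) = 1.42 - 4.3896 = -2.9696%.
Real GDP in the next year = 13734 × (1 - 2.9696/100) = 13734 × 0.970304 ≈ 13326 billion.

$13,326 billion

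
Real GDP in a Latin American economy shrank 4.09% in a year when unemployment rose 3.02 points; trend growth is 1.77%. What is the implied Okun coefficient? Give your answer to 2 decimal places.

Growth form: g_Y = g_Y* - β × Δu, so β = (g_Y* - g_Y)/Δu.
β = (1.77 + 4.09)/3.02 = 5.86/3.02 = 1.94.

β ≈ 1.94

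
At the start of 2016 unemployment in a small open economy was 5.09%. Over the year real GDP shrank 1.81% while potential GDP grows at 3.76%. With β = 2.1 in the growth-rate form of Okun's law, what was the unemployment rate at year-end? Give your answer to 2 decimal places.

7.74%

Growth-rate Okun's law: g_Y = g_Y* - β × Δu, so Δu = (g_Y* - g_Y)/β.
Δu = (3.76 + 1.81)/2.1 = 5.57/2.1 = 2.65 percentage points.
Year-end unemployment = 5.09 + 2.65 = 7.74%.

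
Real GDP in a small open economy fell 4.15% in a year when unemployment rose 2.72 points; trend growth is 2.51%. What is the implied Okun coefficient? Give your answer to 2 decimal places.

Growth form: g_Y = g_Y* - β × Δu, so β = (g_Y* - g_Y)/Δu.
β = (2.51 + 4.15)/2.72 = 6.66/2.72 = 2.45.

β ≈ 2.45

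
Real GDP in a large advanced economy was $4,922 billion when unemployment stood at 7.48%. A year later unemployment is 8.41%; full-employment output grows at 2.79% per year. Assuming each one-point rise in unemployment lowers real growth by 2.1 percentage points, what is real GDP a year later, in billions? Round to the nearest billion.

Δu = 8.41 - 7.48 = 0.93 points.
Okun's law (growth form): g_Y = g_Y* - β × Δu = 2.79 - 2.1 × (0.93) = 2.79 - 1.953 = 0.837%.
Real GDP in the next year = 4922 × (1 + 0.837/100) = 4922 × 1.00837 ≈ 4963 billion.

$4,963 billion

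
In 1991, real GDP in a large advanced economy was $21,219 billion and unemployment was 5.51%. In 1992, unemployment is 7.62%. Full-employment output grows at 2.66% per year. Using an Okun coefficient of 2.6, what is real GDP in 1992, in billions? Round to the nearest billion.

Δu = 7.62 - 5.51 = 2.11 points.
Okun's law (growth form): g_Y = g_Y* - β × Δu = 2.66 - 2.6 × (2.11) = 2.66 - 5.486 = -2.826%.
Real GDP in the next year = 21219 × (1 - 2.826/100) = 21219 × 0.97174 ≈ 20619 billion.

$20,619 billion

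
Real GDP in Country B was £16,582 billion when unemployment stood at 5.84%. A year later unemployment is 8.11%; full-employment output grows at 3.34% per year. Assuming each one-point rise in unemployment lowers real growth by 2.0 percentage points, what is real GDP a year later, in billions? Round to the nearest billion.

Δu = 8.11 - 5.84 = 2.27 points.
Okun's law (growth form): g_Y = g_Y* - β × Δu = 3.34 - 2.0 × (2.27) = 3.34 - 4.54 = -1.2%.
Real GDP in the next year = 16582 × (1 - 1.2/100) = 16582 × 0.988 ≈ 16383 billion.

£16,383 billion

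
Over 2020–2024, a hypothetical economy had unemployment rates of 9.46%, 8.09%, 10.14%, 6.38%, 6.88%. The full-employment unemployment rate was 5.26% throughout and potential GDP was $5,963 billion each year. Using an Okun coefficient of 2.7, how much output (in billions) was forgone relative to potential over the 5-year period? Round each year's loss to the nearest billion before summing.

Year 2020: gap = -2.7 × (9.46 - 5.26) = -11.34%, loss ≈ 5963 × 11.34/100 ≈ 676.
Year 2021: gap = -2.7 × (8.09 - 5.26) = -7.641%, loss ≈ 5963 × 7.641/100 ≈ 456.
Year 2022: gap = -2.7 × (10.14 - 5.26) = -13.176%, loss ≈ 5963 × 13.176/100 ≈ 786.
Year 2023: gap = -2.7 × (6.38 - 5.26) = -3.024%, loss ≈ 5963 × 3.024/100 ≈ 180.
Year 2024: gap = -2.7 × (6.88 - 5.26) = -4.374%, loss ≈ 5963 × 4.374/100 ≈ 261.
Total lost output = 676 + 456 + 786 + 180 + 261 = 2359 billion.

$2,359 billion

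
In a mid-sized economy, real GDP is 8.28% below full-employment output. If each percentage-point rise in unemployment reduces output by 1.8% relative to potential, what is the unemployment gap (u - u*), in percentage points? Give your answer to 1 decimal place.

Okun's law: output gap = -β × (u - u*), so u - u* = -(output gap)/β.
u - u* = -(-8.28)/1.8 = 4.6 percentage points.

4.6 percentage points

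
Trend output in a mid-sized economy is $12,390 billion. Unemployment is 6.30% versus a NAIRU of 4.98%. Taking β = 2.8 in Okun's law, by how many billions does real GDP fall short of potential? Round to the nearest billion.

$458 billion

Output gap = -2.8 × (6.3 - 4.98) = -2.8 × 1.32 = -3.696%.
Actual GDP ≈ 12390 × 0.96304 ≈ 11932 billion, so the shortfall is 12390 - 11932 = 458 billion.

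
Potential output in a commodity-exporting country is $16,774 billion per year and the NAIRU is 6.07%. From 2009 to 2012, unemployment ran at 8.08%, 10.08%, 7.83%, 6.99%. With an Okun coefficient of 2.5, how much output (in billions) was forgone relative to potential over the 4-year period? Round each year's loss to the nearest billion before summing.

$3,649 billion

Year 2009: gap = -2.5 × (8.08 - 6.07) = -5.025%, loss ≈ 16774 × 5.025/100 ≈ 843.
Year 2010: gap = -2.5 × (10.08 - 6.07) = -10.025%, loss ≈ 16774 × 10.025/100 ≈ 1682.
Year 2011: gap = -2.5 × (7.83 - 6.07) = -4.4%, loss ≈ 16774 × 4.4/100 ≈ 738.
Year 2012: gap = -2.5 × (6.99 - 6.07) = -2.3%, loss ≈ 16774 × 2.3/100 ≈ 386.
Total lost output = 843 + 1682 + 738 + 386 = 3649 billion.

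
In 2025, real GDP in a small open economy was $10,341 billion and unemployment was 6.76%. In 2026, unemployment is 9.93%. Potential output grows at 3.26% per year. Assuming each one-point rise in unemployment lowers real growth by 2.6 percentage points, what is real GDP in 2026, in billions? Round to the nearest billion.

Δu = 9.93 - 6.76 = 3.17 points.
Okun's law (growth form): g_Y = g_Y* - β × Δu = 3.26 - 2.6 × (3.17) = 3.26 - 8.242 = -4.982%.
Real GDP in the next year = 10341 × (1 - 4.982/100) = 10341 × 0.95018 ≈ 9826 billion.

$9,826 billion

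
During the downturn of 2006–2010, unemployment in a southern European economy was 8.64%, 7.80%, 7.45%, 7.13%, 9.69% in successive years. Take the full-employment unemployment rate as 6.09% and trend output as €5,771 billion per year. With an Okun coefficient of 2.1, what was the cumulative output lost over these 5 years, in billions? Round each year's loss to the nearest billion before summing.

Year 2006: gap = -2.1 × (8.64 - 6.09) = -5.355%, loss ≈ 5771 × 5.355/100 ≈ 309.
Year 2007: gap = -2.1 × (7.8 - 6.09) = -3.591%, loss ≈ 5771 × 3.591/100 ≈ 207.
Year 2008: gap = -2.1 × (7.45 - 6.09) = -2.856%, loss ≈ 5771 × 2.856/100 ≈ 165.
Year 2009: gap = -2.1 × (7.13 - 6.09) = -2.184%, loss ≈ 5771 × 2.184/100 ≈ 126.
Year 2010: gap = -2.1 × (9.69 - 6.09) = -7.56%, loss ≈ 5771 × 7.56/100 ≈ 436.
Total lost output = 309 + 207 + 165 + 126 + 436 = 1243 billion.

€1,243 billion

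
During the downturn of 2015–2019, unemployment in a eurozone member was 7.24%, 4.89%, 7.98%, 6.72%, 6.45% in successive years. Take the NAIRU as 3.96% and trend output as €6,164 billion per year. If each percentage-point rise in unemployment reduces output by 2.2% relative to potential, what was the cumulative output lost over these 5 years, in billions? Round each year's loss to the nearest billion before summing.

€1,828 billion

Year 2015: gap = -2.2 × (7.24 - 3.96) = -7.216%, loss ≈ 6164 × 7.216/100 ≈ 445.
Year 2016: gap = -2.2 × (4.89 - 3.96) = -2.046%, loss ≈ 6164 × 2.046/100 ≈ 126.
Year 2017: gap = -2.2 × (7.98 - 3.96) = -8.844%, loss ≈ 6164 × 8.844/100 ≈ 545.
Year 2018: gap = -2.2 × (6.72 - 3.96) = -6.072%, loss ≈ 6164 × 6.072/100 ≈ 374.
Year 2019: gap = -2.2 × (6.45 - 3.96) = -5.478%, loss ≈ 6164 × 5.478/100 ≈ 338.
Total lost output = 445 + 126 + 545 + 374 + 338 = 1828 billion.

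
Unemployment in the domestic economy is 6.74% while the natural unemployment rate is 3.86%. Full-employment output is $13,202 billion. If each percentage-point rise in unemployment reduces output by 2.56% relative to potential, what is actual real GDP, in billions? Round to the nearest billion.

$12,229 billion

Unemployment gap = 6.74 - 3.86 = 2.88 points, so the output gap is -2.56 × 2.88 = -7.3728%.
Actual GDP = 13202 × (1 - 7.3728/100) = 13202 × 0.926272 ≈ 12229 billion.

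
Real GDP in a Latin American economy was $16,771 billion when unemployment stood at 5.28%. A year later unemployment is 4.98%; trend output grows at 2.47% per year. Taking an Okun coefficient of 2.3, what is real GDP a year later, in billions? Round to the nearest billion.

Δu = 4.98 - 5.28 = -0.3 points.
Okun's law (growth form): g_Y = g_Y* - β × Δu = 2.47 - 2.3 × (-0.30) = 2.47 + 0.69 = 3.16%.
Real GDP in the next year = 16771 × (1 + 3.16/100) = 16771 × 1.0316 ≈ 17301 billion.

$17,301 billion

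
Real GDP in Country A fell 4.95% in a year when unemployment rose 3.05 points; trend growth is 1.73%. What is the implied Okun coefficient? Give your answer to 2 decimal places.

Growth form: g_Y = g_Y* - β × Δu, so β = (g_Y* - g_Y)/Δu.
β = (1.73 + 4.95)/3.05 = 6.68/3.05 = 2.19.

β ≈ 2.19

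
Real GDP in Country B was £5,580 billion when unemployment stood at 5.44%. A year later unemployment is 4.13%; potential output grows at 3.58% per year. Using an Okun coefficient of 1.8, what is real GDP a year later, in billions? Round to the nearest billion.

Δu = 4.13 - 5.44 = -1.31 points.
Okun's law (growth form): g_Y = g_Y* - β × Δu = 3.58 - 1.8 × (-1.31) = 3.58 + 2.358 = 5.938%.
Real GDP in the next year = 5580 × (1 + 5.938/100) = 5580 × 1.05938 ≈ 5911 billion.

£5,911 billion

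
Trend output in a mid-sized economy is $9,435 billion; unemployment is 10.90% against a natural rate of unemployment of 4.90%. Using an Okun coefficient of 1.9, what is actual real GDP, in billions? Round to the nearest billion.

Unemployment gap = 10.9 - 4.9 = 6 points, so the output gap is -1.9 × 6 = -11.4%.
Actual GDP = 9435 × (1 - 11.4/100) = 9435 × 0.886 ≈ 8359 billion.

$8,359 billion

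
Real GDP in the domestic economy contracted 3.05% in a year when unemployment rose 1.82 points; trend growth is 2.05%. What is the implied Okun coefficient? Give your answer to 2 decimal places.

Growth form: g_Y = g_Y* - β × Δu, so β = (g_Y* - g_Y)/Δu.
β = (2.05 + 3.05)/1.82 = 5.1/1.82 = 2.80.

β ≈ 2.80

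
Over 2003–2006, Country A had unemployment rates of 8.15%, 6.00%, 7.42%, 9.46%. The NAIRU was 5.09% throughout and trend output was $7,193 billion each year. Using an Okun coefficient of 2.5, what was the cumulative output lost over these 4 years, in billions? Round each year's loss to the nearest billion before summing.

$1,919 billion

Year 2003: gap = -2.5 × (8.15 - 5.09) = -7.65%, loss ≈ 7193 × 7.65/100 ≈ 550.
Year 2004: gap = -2.5 × (6 - 5.09) = -2.275%, loss ≈ 7193 × 2.275/100 ≈ 164.
Year 2005: gap = -2.5 × (7.42 - 5.09) = -5.825%, loss ≈ 7193 × 5.825/100 ≈ 419.
Year 2006: gap = -2.5 × (9.46 - 5.09) = -10.925%, loss ≈ 7193 × 10.925/100 ≈ 786.
Total lost output = 550 + 164 + 419 + 786 = 1919 billion.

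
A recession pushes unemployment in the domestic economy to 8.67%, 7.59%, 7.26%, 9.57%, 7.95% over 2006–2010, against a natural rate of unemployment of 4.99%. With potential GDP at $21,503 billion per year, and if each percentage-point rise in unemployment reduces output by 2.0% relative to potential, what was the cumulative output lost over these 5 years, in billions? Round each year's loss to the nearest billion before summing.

$6,920 billion

Year 2006: gap = -2.0 × (8.67 - 4.99) = -7.36%, loss ≈ 21503 × 7.36/100 ≈ 1583.
Year 2007: gap = -2.0 × (7.59 - 4.99) = -5.2%, loss ≈ 21503 × 5.2/100 ≈ 1118.
Year 2008: gap = -2.0 × (7.26 - 4.99) = -4.54%, loss ≈ 21503 × 4.54/100 ≈ 976.
Year 2009: gap = -2.0 × (9.57 - 4.99) = -9.16%, loss ≈ 21503 × 9.16/100 ≈ 1970.
Year 2010: gap = -2.0 × (7.95 - 4.99) = -5.92%, loss ≈ 21503 × 5.92/100 ≈ 1273.
Total lost output = 1583 + 1118 + 976 + 1970 + 1273 = 6920 billion.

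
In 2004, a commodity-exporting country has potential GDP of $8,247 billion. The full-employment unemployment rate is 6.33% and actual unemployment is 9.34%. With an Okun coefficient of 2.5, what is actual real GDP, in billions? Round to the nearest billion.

$7,626 billion

Unemployment gap = 9.34 - 6.33 = 3.01 points, so the output gap is -2.5 × 3.01 = -7.525%.
Actual GDP = 8247 × (1 - 7.525/100) = 8247 × 0.92475 ≈ 7626 billion.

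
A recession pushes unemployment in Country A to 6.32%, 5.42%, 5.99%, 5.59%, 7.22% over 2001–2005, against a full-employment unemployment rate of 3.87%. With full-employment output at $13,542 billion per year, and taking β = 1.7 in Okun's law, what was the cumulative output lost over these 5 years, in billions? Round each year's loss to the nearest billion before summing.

Year 2001: gap = -1.7 × (6.32 - 3.87) = -4.165%, loss ≈ 13542 × 4.165/100 ≈ 564.
Year 2002: gap = -1.7 × (5.42 - 3.87) = -2.635%, loss ≈ 13542 × 2.635/100 ≈ 357.
Year 2003: gap = -1.7 × (5.99 - 3.87) = -3.604%, loss ≈ 13542 × 3.604/100 ≈ 488.
Year 2004: gap = -1.7 × (5.59 - 3.87) = -2.924%, loss ≈ 13542 × 2.924/100 ≈ 396.
Year 2005: gap = -1.7 × (7.22 - 3.87) = -5.695%, loss ≈ 13542 × 5.695/100 ≈ 771.
Total lost output = 564 + 357 + 488 + 396 + 771 = 2576 billion.

$2,576 billion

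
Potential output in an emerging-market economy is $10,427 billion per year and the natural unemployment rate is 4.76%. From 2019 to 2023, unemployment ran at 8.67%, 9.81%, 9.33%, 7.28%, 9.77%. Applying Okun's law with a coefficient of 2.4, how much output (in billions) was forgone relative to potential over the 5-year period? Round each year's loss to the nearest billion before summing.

$5,271 billion

Year 2019: gap = -2.4 × (8.67 - 4.76) = -9.384%, loss ≈ 10427 × 9.384/100 ≈ 978.
Year 2020: gap = -2.4 × (9.81 - 4.76) = -12.12%, loss ≈ 10427 × 12.12/100 ≈ 1264.
Year 2021: gap = -2.4 × (9.33 - 4.76) = -10.968%, loss ≈ 10427 × 10.968/100 ≈ 1144.
Year 2022: gap = -2.4 × (7.28 - 4.76) = -6.048%, loss ≈ 10427 × 6.048/100 ≈ 631.
Year 2023: gap = -2.4 × (9.77 - 4.76) = -12.024%, loss ≈ 10427 × 12.024/100 ≈ 1254.
Total lost output = 978 + 1264 + 1144 + 631 + 1254 = 5271 billion.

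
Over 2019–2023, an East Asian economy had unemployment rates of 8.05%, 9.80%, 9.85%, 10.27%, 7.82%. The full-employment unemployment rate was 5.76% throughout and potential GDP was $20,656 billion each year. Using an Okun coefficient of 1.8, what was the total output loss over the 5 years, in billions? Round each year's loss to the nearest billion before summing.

Year 2019: gap = -1.8 × (8.05 - 5.76) = -4.122%, loss ≈ 20656 × 4.122/100 ≈ 851.
Year 2020: gap = -1.8 × (9.8 - 5.76) = -7.272%, loss ≈ 20656 × 7.272/100 ≈ 1502.
Year 2021: gap = -1.8 × (9.85 - 5.76) = -7.362%, loss ≈ 20656 × 7.362/100 ≈ 1521.
Year 2022: gap = -1.8 × (10.27 - 5.76) = -8.118%, loss ≈ 20656 × 8.118/100 ≈ 1677.
Year 2023: gap = -1.8 × (7.82 - 5.76) = -3.708%, loss ≈ 20656 × 3.708/100 ≈ 766.
Total lost output = 851 + 1502 + 1521 + 1677 + 766 = 6317 billion.

$6,317 billion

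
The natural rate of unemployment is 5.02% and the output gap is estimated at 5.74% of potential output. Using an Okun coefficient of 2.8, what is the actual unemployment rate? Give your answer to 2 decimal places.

From Okun's law, u - u* = -(output gap)/β = -(5.74)/2.8 = -2.05 points.
So u = 5.02 - 2.05 = 2.97%.

2.97%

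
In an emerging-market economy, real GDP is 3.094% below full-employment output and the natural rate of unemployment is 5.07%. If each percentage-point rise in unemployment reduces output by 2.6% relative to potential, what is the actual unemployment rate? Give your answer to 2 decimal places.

From Okun's law, u - u* = -(output gap)/β = -(-3.094)/2.6 = 1.19 points.
So u = 5.07 + 1.19 = 6.26%.

6.26%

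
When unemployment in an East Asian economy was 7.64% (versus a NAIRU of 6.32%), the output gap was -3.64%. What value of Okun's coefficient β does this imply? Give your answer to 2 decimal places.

β ≈ 2.76

Okun's law: output gap = -β × (u - u*).
-3.64 = -β × (7.64 - 6.32) = -β × 1.32, so β = 3.64/1.32 = 2.76.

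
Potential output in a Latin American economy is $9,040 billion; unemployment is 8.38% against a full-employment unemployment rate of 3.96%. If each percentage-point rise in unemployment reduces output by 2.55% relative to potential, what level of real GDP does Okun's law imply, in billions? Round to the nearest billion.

Unemployment gap = 8.38 - 3.96 = 4.42 points, so the output gap is -2.55 × 4.42 = -11.271%.
Actual GDP = 9040 × (1 - 11.271/100) = 9040 × 0.88729 ≈ 8021 billion.

$8,021 billion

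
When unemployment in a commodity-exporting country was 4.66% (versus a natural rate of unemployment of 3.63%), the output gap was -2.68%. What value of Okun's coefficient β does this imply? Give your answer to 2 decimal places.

Okun's law: output gap = -β × (u - u*).
-2.68 = -β × (4.66 - 3.63) = -β × 1.03, so β = 2.68/1.03 = 2.60.

β ≈ 2.60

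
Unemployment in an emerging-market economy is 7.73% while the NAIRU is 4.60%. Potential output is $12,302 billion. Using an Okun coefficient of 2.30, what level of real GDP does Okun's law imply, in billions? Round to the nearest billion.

Unemployment gap = 7.73 - 4.6 = 3.13 points, so the output gap is -2.3 × 3.13 = -7.199%.
Actual GDP = 12302 × (1 - 7.199/100) = 12302 × 0.92801 ≈ 11416 billion.

$11,416 billion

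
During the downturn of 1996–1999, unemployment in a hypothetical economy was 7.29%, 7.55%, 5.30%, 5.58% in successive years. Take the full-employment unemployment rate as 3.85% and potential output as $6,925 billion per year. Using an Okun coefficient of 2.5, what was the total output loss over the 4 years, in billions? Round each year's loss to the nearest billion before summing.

$1,788 billion

Year 1996: gap = -2.5 × (7.29 - 3.85) = -8.6%, loss ≈ 6925 × 8.6/100 ≈ 596.
Year 1997: gap = -2.5 × (7.55 - 3.85) = -9.25%, loss ≈ 6925 × 9.25/100 ≈ 641.
Year 1998: gap = -2.5 × (5.3 - 3.85) = -3.625%, loss ≈ 6925 × 3.625/100 ≈ 251.
Year 1999: gap = -2.5 × (5.58 - 3.85) = -4.325%, loss ≈ 6925 × 4.325/100 ≈ 300.
Total lost output = 596 + 641 + 251 + 300 = 1788 billion.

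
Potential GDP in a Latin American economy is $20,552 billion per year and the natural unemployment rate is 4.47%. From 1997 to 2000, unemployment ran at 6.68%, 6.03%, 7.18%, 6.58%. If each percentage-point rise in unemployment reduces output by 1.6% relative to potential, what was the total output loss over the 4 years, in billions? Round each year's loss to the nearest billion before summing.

Year 1997: gap = -1.6 × (6.68 - 4.47) = -3.536%, loss ≈ 20552 × 3.536/100 ≈ 727.
Year 1998: gap = -1.6 × (6.03 - 4.47) = -2.496%, loss ≈ 20552 × 2.496/100 ≈ 513.
Year 1999: gap = -1.6 × (7.18 - 4.47) = -4.336%, loss ≈ 20552 × 4.336/100 ≈ 891.
Year 2000: gap = -1.6 × (6.58 - 4.47) = -3.376%, loss ≈ 20552 × 3.376/100 ≈ 694.
Total lost output = 727 + 513 + 891 + 694 = 2825 billion.

$2,825 billion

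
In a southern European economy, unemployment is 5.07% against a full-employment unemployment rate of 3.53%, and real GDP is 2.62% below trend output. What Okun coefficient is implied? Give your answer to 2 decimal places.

β ≈ 1.70

Okun's law: output gap = -β × (u - u*).
-2.62 = -β × (5.07 - 3.53) = -β × 1.54, so β = 2.62/1.54 = 1.70.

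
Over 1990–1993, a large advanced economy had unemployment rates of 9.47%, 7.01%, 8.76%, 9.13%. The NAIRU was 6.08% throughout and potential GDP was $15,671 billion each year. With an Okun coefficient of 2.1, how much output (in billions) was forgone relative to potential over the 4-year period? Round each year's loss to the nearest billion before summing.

Year 1990: gap = -2.1 × (9.47 - 6.08) = -7.119%, loss ≈ 15671 × 7.119/100 ≈ 1116.
Year 1991: gap = -2.1 × (7.01 - 6.08) = -1.953%, loss ≈ 15671 × 1.953/100 ≈ 306.
Year 1992: gap = -2.1 × (8.76 - 6.08) = -5.628%, loss ≈ 15671 × 5.628/100 ≈ 882.
Year 1993: gap = -2.1 × (9.13 - 6.08) = -6.405%, loss ≈ 15671 × 6.405/100 ≈ 1004.
Total lost output = 1116 + 306 + 882 + 1004 = 3308 billion.

$3,308 billion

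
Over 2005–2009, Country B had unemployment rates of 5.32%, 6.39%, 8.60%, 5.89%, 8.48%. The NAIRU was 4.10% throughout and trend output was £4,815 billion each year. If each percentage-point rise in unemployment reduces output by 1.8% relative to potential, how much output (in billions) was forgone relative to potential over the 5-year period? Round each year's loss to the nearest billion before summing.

Year 2005: gap = -1.8 × (5.32 - 4.1) = -2.196%, loss ≈ 4815 × 2.196/100 ≈ 106.
Year 2006: gap = -1.8 × (6.39 - 4.1) = -4.122%, loss ≈ 4815 × 4.122/100 ≈ 198.
Year 2007: gap = -1.8 × (8.6 - 4.1) = -8.1%, loss ≈ 4815 × 8.1/100 ≈ 390.
Year 2008: gap = -1.8 × (5.89 - 4.1) = -3.222%, loss ≈ 4815 × 3.222/100 ≈ 155.
Year 2009: gap = -1.8 × (8.48 - 4.1) = -7.884%, loss ≈ 4815 × 7.884/100 ≈ 380.
Total lost output = 106 + 198 + 390 + 155 + 380 = 1229 billion.

£1,229 billion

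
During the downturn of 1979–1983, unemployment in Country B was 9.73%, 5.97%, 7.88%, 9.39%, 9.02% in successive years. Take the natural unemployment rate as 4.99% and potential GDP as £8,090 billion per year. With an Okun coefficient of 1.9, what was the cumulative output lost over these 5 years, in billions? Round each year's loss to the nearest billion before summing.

£2,619 billion

Year 1979: gap = -1.9 × (9.73 - 4.99) = -9.006%, loss ≈ 8090 × 9.006/100 ≈ 729.
Year 1980: gap = -1.9 × (5.97 - 4.99) = -1.862%, loss ≈ 8090 × 1.862/100 ≈ 151.
Year 1981: gap = -1.9 × (7.88 - 4.99) = -5.491%, loss ≈ 8090 × 5.491/100 ≈ 444.
Year 1982: gap = -1.9 × (9.39 - 4.99) = -8.36%, loss ≈ 8090 × 8.36/100 ≈ 676.
Year 1983: gap = -1.9 × (9.02 - 4.99) = -7.657%, loss ≈ 8090 × 7.657/100 ≈ 619.
Total lost output = 729 + 151 + 444 + 676 + 619 = 2619 billion.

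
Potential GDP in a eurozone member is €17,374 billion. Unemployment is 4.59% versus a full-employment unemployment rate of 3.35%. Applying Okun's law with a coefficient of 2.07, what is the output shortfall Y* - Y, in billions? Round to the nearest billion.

€446 billion

Output gap = -2.07 × (4.59 - 3.35) = -2.07 × 1.24 = -2.5668%.
Actual GDP ≈ 17374 × 0.974332 ≈ 16928 billion, so the shortfall is 17374 - 16928 = 446 billion.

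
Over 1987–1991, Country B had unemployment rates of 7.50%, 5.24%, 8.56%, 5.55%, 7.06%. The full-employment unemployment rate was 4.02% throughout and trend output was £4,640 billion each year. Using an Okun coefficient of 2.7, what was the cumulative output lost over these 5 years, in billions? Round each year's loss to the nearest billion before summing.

Year 1987: gap = -2.7 × (7.5 - 4.02) = -9.396%, loss ≈ 4640 × 9.396/100 ≈ 436.
Year 1988: gap = -2.7 × (5.24 - 4.02) = -3.294%, loss ≈ 4640 × 3.294/100 ≈ 153.
Year 1989: gap = -2.7 × (8.56 - 4.02) = -12.258%, loss ≈ 4640 × 12.258/100 ≈ 569.
Year 1990: gap = -2.7 × (5.55 - 4.02) = -4.131%, loss ≈ 4640 × 4.131/100 ≈ 192.
Year 1991: gap = -2.7 × (7.06 - 4.02) = -8.208%, loss ≈ 4640 × 8.208/100 ≈ 381.
Total lost output = 436 + 153 + 569 + 192 + 381 = 1731 billion.

£1,731 billion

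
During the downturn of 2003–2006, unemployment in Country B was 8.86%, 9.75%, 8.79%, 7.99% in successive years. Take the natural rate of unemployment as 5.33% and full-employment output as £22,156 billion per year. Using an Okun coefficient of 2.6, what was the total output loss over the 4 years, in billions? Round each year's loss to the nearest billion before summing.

£8,104 billion

Year 2003: gap = -2.6 × (8.86 - 5.33) = -9.178%, loss ≈ 22156 × 9.178/100 ≈ 2033.
Year 2004: gap = -2.6 × (9.75 - 5.33) = -11.492%, loss ≈ 22156 × 11.492/100 ≈ 2546.
Year 2005: gap = -2.6 × (8.79 - 5.33) = -8.996%, loss ≈ 22156 × 8.996/100 ≈ 1993.
Year 2006: gap = -2.6 × (7.99 - 5.33) = -6.916%, loss ≈ 22156 × 6.916/100 ≈ 1532.
Total lost output = 2033 + 2546 + 1993 + 1532 = 8104 billion.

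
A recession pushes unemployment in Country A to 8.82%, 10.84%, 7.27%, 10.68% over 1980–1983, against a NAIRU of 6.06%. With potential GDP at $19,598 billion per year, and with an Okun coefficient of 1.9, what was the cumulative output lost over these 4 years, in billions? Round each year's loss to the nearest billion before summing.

Year 1980: gap = -1.9 × (8.82 - 6.06) = -5.244%, loss ≈ 19598 × 5.244/100 ≈ 1028.
Year 1981: gap = -1.9 × (10.84 - 6.06) = -9.082%, loss ≈ 19598 × 9.082/100 ≈ 1780.
Year 1982: gap = -1.9 × (7.27 - 6.06) = -2.299%, loss ≈ 19598 × 2.299/100 ≈ 451.
Year 1983: gap = -1.9 × (10.68 - 6.06) = -8.778%, loss ≈ 19598 × 8.778/100 ≈ 1720.
Total lost output = 1028 + 1780 + 451 + 1720 = 4979 billion.

$4,979 billion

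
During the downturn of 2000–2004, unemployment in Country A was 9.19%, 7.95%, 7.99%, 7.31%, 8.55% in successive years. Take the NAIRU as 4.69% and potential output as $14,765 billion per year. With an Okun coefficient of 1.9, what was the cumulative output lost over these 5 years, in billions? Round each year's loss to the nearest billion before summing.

$4,921 billion

Year 2000: gap = -1.9 × (9.19 - 4.69) = -8.55%, loss ≈ 14765 × 8.55/100 ≈ 1262.
Year 2001: gap = -1.9 × (7.95 - 4.69) = -6.194%, loss ≈ 14765 × 6.194/100 ≈ 915.
Year 2002: gap = -1.9 × (7.99 - 4.69) = -6.27%, loss ≈ 14765 × 6.27/100 ≈ 926.
Year 2003: gap = -1.9 × (7.31 - 4.69) = -4.978%, loss ≈ 14765 × 4.978/100 ≈ 735.
Year 2004: gap = -1.9 × (8.55 - 4.69) = -7.334%, loss ≈ 14765 × 7.334/100 ≈ 1083.
Total lost output = 1262 + 915 + 926 + 735 + 1083 = 4921 billion.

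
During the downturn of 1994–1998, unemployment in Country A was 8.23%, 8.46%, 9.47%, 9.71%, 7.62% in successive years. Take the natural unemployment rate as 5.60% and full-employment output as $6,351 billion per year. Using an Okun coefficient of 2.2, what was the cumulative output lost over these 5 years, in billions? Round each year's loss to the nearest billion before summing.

$2,164 billion

Year 1994: gap = -2.2 × (8.23 - 5.6) = -5.786%, loss ≈ 6351 × 5.786/100 ≈ 367.
Year 1995: gap = -2.2 × (8.46 - 5.6) = -6.292%, loss ≈ 6351 × 6.292/100 ≈ 400.
Year 1996: gap = -2.2 × (9.47 - 5.6) = -8.514%, loss ≈ 6351 × 8.514/100 ≈ 541.
Year 1997: gap = -2.2 × (9.71 - 5.6) = -9.042%, loss ≈ 6351 × 9.042/100 ≈ 574.
Year 1998: gap = -2.2 × (7.62 - 5.6) = -4.444%, loss ≈ 6351 × 4.444/100 ≈ 282.
Total lost output = 367 + 400 + 541 + 574 + 282 = 2164 billion.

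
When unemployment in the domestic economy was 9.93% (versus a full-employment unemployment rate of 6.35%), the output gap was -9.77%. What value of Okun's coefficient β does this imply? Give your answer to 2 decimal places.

Okun's law: output gap = -β × (u - u*).
-9.77 = -β × (9.93 - 6.35) = -β × 3.58, so β = 9.77/3.58 = 2.73.

β ≈ 2.73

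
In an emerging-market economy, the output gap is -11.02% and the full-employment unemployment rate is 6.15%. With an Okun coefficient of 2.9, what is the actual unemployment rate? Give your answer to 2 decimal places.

9.95%

From Okun's law, u - u* = -(output gap)/β = -(-11.02)/2.9 = 3.8 points.
So u = 6.15 + 3.8 = 9.95%.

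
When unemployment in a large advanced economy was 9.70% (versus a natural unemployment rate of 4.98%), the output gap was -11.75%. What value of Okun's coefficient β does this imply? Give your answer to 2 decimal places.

Okun's law: output gap = -β × (u - u*).
-11.75 = -β × (9.7 - 4.98) = -β × 4.72, so β = 11.75/4.72 = 2.49.

β ≈ 2.49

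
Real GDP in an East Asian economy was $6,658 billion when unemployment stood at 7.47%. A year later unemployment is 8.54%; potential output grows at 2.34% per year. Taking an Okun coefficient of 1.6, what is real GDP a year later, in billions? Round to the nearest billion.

Δu = 8.54 - 7.47 = 1.07 points.
Okun's law (growth form): g_Y = g_Y* - β × Δu = 2.34 - 1.6 × (1.07) = 2.34 - 1.712 = 0.628%.
Real GDP in the next year = 6658 × (1 + 0.628/100) = 6658 × 1.00628 ≈ 6700 billion.

$6,700 billion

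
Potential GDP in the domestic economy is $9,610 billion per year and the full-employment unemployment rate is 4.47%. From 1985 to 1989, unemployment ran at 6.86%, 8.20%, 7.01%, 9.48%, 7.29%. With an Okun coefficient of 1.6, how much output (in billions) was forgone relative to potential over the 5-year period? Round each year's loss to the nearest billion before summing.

$2,536 billion

Year 1985: gap = -1.6 × (6.86 - 4.47) = -3.824%, loss ≈ 9610 × 3.824/100 ≈ 367.
Year 1986: gap = -1.6 × (8.2 - 4.47) = -5.968%, loss ≈ 9610 × 5.968/100 ≈ 574.
Year 1987: gap = -1.6 × (7.01 - 4.47) = -4.064%, loss ≈ 9610 × 4.064/100 ≈ 391.
Year 1988: gap = -1.6 × (9.48 - 4.47) = -8.016%, loss ≈ 9610 × 8.016/100 ≈ 770.
Year 1989: gap = -1.6 × (7.29 - 4.47) = -4.512%, loss ≈ 9610 × 4.512/100 ≈ 434.
Total lost output = 367 + 574 + 391 + 770 + 434 = 2536 billion.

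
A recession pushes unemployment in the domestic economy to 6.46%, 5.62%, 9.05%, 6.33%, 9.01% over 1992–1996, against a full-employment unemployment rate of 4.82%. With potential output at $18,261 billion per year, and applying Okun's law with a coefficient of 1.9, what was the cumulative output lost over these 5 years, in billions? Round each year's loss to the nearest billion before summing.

Year 1992: gap = -1.9 × (6.46 - 4.82) = -3.116%, loss ≈ 18261 × 3.116/100 ≈ 569.
Year 1993: gap = -1.9 × (5.62 - 4.82) = -1.52%, loss ≈ 18261 × 1.52/100 ≈ 278.
Year 1994: gap = -1.9 × (9.05 - 4.82) = -8.037%, loss ≈ 18261 × 8.037/100 ≈ 1468.
Year 1995: gap = -1.9 × (6.33 - 4.82) = -2.869%, loss ≈ 18261 × 2.869/100 ≈ 524.
Year 1996: gap = -1.9 × (9.01 - 4.82) = -7.961%, loss ≈ 18261 × 7.961/100 ≈ 1454.
Total lost output = 569 + 278 + 1468 + 524 + 1454 = 4293 billion.

$4,293 billion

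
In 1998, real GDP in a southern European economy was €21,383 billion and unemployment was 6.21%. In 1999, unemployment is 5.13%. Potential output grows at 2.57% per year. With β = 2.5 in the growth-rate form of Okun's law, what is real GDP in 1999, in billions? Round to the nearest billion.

Δu = 5.13 - 6.21 = -1.08 points.
Okun's law (growth form): g_Y = g_Y* - β × Δu = 2.57 - 2.5 × (-1.08) = 2.57 + 2.7 = 5.27%.
Real GDP in the next year = 21383 × (1 + 5.27/100) = 21383 × 1.0527 ≈ 22510 billion.

€22,510 billion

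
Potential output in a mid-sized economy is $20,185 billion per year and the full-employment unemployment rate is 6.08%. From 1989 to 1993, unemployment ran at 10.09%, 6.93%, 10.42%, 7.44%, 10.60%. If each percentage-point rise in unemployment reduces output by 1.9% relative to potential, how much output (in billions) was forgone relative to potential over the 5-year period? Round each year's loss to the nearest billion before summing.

$5,783 billion

Year 1989: gap = -1.9 × (10.09 - 6.08) = -7.619%, loss ≈ 20185 × 7.619/100 ≈ 1538.
Year 1990: gap = -1.9 × (6.93 - 6.08) = -1.615%, loss ≈ 20185 × 1.615/100 ≈ 326.
Year 1991: gap = -1.9 × (10.42 - 6.08) = -8.246%, loss ≈ 20185 × 8.246/100 ≈ 1664.
Year 1992: gap = -1.9 × (7.44 - 6.08) = -2.584%, loss ≈ 20185 × 2.584/100 ≈ 522.
Year 1993: gap = -1.9 × (10.6 - 6.08) = -8.588%, loss ≈ 20185 × 8.588/100 ≈ 1733.
Total lost output = 1538 + 326 + 1664 + 522 + 1733 = 5783 billion.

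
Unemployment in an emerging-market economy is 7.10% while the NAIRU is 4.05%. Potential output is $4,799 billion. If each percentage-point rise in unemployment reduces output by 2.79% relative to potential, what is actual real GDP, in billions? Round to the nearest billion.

Unemployment gap = 7.1 - 4.05 = 3.05 points, so the output gap is -2.79 × 3.05 = -8.5095%.
Actual GDP = 4799 × (1 - 8.5095/100) = 4799 × 0.914905 ≈ 4391 billion.

$4,391 billion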